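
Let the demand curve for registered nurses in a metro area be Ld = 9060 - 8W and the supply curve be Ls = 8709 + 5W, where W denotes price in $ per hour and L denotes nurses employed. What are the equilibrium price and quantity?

W* = 27, L* = 8844

The market clears where 9060 - 8W = 8709 + 5W. Rearranging, 13W = 351, hence W* = 27.
Substitute back: L* = 9060 - 8(27) = 8844.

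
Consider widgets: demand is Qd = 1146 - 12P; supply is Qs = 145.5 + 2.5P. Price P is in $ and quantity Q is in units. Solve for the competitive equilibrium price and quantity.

P* = 69, Q* = 318

Set Qd = Qs: 1146 - 12P = 145.5 + 2.5P, so 1000.5 = 14.5P and P* = 69.
Plugging P* into demand: Q* = 1146 - 12(69) = 318.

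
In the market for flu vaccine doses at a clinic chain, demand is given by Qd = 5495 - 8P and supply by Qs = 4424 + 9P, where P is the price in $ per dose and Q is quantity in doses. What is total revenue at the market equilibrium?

Equating demand and supply, 5495 - 8P = 4424 + 9P gives 17P = 1071, so P* = 63.
Substitute back: Q* = 5495 - 8(63) = 4991.
Total revenue = P* × Q* = 63 × 4991 = 314433.

Total revenue = 314433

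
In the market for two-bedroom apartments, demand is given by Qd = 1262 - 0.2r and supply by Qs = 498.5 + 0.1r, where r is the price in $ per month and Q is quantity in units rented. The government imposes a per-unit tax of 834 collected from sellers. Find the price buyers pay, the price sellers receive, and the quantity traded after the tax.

r_b = 2823, r_s = 1989, Q = 697.4

With a tax of 834 on sellers, they supply based on the net price r_s = r_b - 834, so Qs = 415.1 + 0.1r_b.
Set Qd = Qs: 1262 - 0.2r_b = 415.1 + 0.1r_b, so 846.9 = 0.3r_b and r_b = 2823.
So r_s = 1989 and the quantity traded is Q = 1262 - 0.2(2823) = 697.4.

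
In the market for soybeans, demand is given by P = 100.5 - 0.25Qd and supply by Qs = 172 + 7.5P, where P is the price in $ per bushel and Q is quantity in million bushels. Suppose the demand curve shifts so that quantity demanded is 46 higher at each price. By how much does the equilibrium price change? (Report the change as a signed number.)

Inverting to quantity form: Qd = 402 - 4P.
Equating demand and supply, 402 - 4P = 172 + 7.5P gives 11.5P = 230, so P* = 20.
Substitute back: Q* = 402 - 4(20) = 322.
After the shift, demand is Qd = 448 - 4P.
New equilibrium: 276 = 11.5P, so P = 24 and Q = 352.
ΔP = 24 - 20 = 4.

ΔP = 4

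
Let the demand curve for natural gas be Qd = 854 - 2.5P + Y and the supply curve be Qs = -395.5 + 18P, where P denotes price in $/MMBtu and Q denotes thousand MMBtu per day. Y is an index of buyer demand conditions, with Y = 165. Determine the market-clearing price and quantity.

P* = 69, Q* = 846.5

With Y = 165, demand is Qd = 1019 - 2.5P.
Equating demand and supply, 1019 - 2.5P = -395.5 + 18P gives 20.5P = 1414.5, so P* = 69.
Substitute back: Q* = 1019 - 2.5(69) = 846.5.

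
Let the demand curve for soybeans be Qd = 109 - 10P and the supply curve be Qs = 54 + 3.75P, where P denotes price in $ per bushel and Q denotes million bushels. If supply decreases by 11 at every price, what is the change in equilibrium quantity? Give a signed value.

ΔQ = -8

The market clears where 109 - 10P = 54 + 3.75P. Rearranging, 13.75P = 55, hence P* = 4.
From the demand curve, Q* = 109 - 10(4) = 69.
After the shift, supply is Qs = 43 + 3.75P.
New equilibrium: 66 = 13.75P, so P = 4.8 and Q = 61.
ΔQ = 61 - 69 = -8.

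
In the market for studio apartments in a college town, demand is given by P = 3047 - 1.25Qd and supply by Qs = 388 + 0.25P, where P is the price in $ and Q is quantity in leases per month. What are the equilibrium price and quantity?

P* = 1952, Q* = 876

In direct form, Qd = 2437.6 - 0.8P.
The market clears where 2437.6 - 0.8P = 388 + 0.25P. Rearranging, 1.05P = 2049.6, hence P* = 1952.
Then Q* = 2437.6 - 0.8(1952) = 876.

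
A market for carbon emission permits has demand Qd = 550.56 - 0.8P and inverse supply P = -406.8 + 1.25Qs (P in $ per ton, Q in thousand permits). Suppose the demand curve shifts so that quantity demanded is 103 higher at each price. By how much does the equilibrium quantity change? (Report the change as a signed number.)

Solving each curve for Q: Qs = 325.44 + 0.8P.
At equilibrium Qd = Qs, so 550.56 - 0.8P = 325.44 + 0.8P; collecting terms, 225.12 = 1.6P and P* = 140.7.
From the demand curve, Q* = 550.56 - 0.8(140.7) = 438.
After the shift, demand is Qd = 653.56 - 0.8P.
Re-solving, 1.6P = 328.12 gives P = 205.075 and Q = 489.5.
ΔQ = 489.5 - 438 = 51.5.

ΔQ = 51.5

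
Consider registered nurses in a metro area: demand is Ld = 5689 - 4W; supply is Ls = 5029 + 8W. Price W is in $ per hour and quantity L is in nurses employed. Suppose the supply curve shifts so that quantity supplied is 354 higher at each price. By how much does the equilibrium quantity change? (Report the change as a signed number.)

ΔL = 118

At equilibrium Ld = Ls, so 5689 - 4W = 5029 + 8W; collecting terms, 660 = 12W and W* = 55.
Substitute back: L* = 5689 - 4(55) = 5469.
After the shift, supply is Ls = 5383 + 8W.
Re-solving, 12W = 306 gives W = 25.5 and L = 5587.
ΔL = 5587 - 5469 = 118.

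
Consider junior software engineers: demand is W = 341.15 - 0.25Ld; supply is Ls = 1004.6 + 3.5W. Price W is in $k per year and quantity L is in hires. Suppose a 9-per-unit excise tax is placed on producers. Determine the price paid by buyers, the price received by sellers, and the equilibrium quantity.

W_b = 52.2, W_s = 43.2, L = 1155.8

Solving each curve for L: Ld = 1364.6 - 4W.
The tax drives a wedge W_b - W_s = 9. Substituting W_s = W_b - 9 into supply: Ls = 973.1 + 3.5W_b.
Equate demand and the shifted supply: 1364.6 - 4W_b = 973.1 + 3.5W_b, giving 7.5W_b = 391.5, so W_b = 52.2.
Then W_s = 52.2 - 9 = 43.2 and L = 1364.6 - 4(52.2) = 1155.8.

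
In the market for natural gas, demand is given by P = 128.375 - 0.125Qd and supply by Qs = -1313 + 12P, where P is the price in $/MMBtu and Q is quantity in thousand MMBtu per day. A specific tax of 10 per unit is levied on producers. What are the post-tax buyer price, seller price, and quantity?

P_b = 123, P_s = 113, Q = 43

Rewriting in direct form: Qd = 1027 - 8P.
With a tax of 10 on producers, they supply based on the net price P_s = P_b - 10, so Qs = -1433 + 12P_b.
Market clearing requires 1027 - 8P_b = -1433 + 12P_b; hence 2460 = 20P_b and P_b = 123.
Then P_s = 123 - 10 = 113 and Q = 1027 - 8(123) = 43.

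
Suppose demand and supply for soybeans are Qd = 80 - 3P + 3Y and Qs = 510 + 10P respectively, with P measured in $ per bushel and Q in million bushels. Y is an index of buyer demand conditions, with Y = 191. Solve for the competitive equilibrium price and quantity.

P* = 11, Q* = 620

With Y = 191, demand is Qd = 653 - 3P.
Set Qd = Qs: 653 - 3P = 510 + 10P, so 143 = 13P and P* = 11.
Plugging P* into demand: Q* = 653 - 3(11) = 620.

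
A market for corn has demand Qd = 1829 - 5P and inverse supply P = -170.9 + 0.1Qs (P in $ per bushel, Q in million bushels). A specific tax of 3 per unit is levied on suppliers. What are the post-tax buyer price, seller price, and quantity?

P_b = 10, P_s = 7, Q = 1779

Rewriting in direct form: Qs = 1709 + 10P.
Suppliers keep P_s = P_b - 3 per unit, so supply in terms of the buyer price is Qs = 1679 + 10P_b.
Market clearing requires 1829 - 5P_b = 1679 + 10P_b; hence 150 = 15P_b and P_b = 10.
So P_s = 7 and the quantity traded is Q = 1829 - 5(10) = 1779.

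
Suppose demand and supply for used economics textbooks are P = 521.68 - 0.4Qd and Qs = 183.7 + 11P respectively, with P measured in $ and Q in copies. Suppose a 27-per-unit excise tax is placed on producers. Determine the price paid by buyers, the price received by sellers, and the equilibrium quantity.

Rewriting in direct form: Qd = 1304.2 - 2.5P.
With a tax of 27 on producers, they supply based on the net price P_s = P_b - 27, so Qs = -113.3 + 11P_b.
Market clearing requires 1304.2 - 2.5P_b = -113.3 + 11P_b; hence 1417.5 = 13.5P_b and P_b = 105.
Then P_s = 105 - 27 = 78 and Q = 1304.2 - 2.5(105) = 1041.7.

P_b = 105, P_s = 78, Q = 1041.7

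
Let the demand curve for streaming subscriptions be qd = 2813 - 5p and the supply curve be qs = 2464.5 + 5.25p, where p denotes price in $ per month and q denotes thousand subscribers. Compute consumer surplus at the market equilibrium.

Consumer surplus = 698544.9

Set qd = qs: 2813 - 5p = 2464.5 + 5.25p, so 348.5 = 10.25p and p* = 34.
Then q* = 2813 - 5(34) = 2643.
Demand choke price (qd = 0): p = 2813/5 = 562.6. Consumer surplus = ½ × (562.6 - 34) × 2643 = 698544.9.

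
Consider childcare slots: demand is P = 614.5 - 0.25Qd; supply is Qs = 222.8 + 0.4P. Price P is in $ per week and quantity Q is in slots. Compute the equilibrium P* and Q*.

P* = 508, Q* = 426

Solving each curve for Q: Qd = 2458 - 4P.
At equilibrium Qd = Qs, so 2458 - 4P = 222.8 + 0.4P; collecting terms, 2235.2 = 4.4P and P* = 508.
Then Q* = 2458 - 4(508) = 426.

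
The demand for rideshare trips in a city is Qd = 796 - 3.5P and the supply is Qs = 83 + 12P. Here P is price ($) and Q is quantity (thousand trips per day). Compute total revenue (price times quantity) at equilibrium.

Set Qd = Qs: 796 - 3.5P = 83 + 12P, so 713 = 15.5P and P* = 46.
Plugging P* into demand: Q* = 796 - 3.5(46) = 635.
Total revenue = P* × Q* = 46 × 635 = 29210.

Total revenue = 29210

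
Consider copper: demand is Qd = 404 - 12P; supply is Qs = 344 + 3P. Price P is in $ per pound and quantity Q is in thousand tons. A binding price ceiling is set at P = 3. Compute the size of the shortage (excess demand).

Evaluating both curves at the ceiling price 3 gives Qd = 368, Qs = 353.
Shortage = Qd - Qs = 368 - 353 = 15.

Shortage = 15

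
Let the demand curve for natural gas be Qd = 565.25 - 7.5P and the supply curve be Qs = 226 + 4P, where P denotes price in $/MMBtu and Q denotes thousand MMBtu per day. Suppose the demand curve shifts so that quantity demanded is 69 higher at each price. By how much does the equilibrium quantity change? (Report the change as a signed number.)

ΔQ = 24

The market clears where 565.25 - 7.5P = 226 + 4P. Rearranging, 11.5P = 339.25, hence P* = 29.5.
Substitute back: Q* = 565.25 - 7.5(29.5) = 344.
After the shift, demand is Qd = 634.25 - 7.5P.
New equilibrium: 408.25 = 11.5P, so P = 35.5 and Q = 368.
ΔQ = 368 - 344 = 24.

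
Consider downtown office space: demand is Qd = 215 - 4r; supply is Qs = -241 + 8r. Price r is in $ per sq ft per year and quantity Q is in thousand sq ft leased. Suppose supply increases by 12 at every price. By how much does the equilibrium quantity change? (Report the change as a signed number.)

Set Qd = Qs: 215 - 4r = -241 + 8r, so 456 = 12r and r* = 38.
From the demand curve, Q* = 215 - 4(38) = 63.
After the shift, supply is Qs = -229 + 8r.
The new intersection has 444 = 12r, i.e. r = 37, Q = 67.
ΔQ = 67 - 63 = 4.

ΔQ = 4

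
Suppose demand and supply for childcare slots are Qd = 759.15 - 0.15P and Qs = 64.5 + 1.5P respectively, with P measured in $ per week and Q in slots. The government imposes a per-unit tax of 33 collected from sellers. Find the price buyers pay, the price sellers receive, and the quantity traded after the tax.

P_b = 451, P_s = 418, Q = 691.5

With a tax of 33 on sellers, they supply based on the net price P_s = P_b - 33, so Qs = 15 + 1.5P_b.
Set Qd = Qs: 759.15 - 0.15P_b = 15 + 1.5P_b, so 744.15 = 1.65P_b and P_b = 451.
So P_s = 418 and the quantity traded is Q = 759.15 - 0.15(451) = 691.5.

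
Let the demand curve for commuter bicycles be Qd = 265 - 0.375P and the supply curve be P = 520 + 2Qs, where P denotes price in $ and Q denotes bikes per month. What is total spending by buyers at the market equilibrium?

Rewriting in direct form: Qs = -260 + 0.5P.
The market clears where 265 - 0.375P = -260 + 0.5P. Rearranging, 0.875P = 525, hence P* = 600.
Then Q* = 265 - 0.375(600) = 40.
Total spending by buyers = P* × Q* = 600 × 40 = 24000.

Total spending by buyers = 24000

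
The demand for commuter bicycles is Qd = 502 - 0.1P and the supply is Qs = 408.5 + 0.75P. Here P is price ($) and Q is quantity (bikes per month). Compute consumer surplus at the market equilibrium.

Consumer surplus = 1205405

The market clears where 502 - 0.1P = 408.5 + 0.75P. Rearranging, 0.85P = 93.5, hence P* = 110.
Plugging P* into demand: Q* = 502 - 0.1(110) = 491.
Demand choke price (Qd = 0): P = 502/0.1 = 5020. Consumer surplus = ½ × (5020 - 110) × 491 = 1205405.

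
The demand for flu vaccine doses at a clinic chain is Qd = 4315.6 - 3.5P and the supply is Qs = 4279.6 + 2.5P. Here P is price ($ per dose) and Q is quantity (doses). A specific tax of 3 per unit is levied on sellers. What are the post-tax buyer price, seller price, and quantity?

P_b = 7.25, P_s = 4.25, Q = 4290.225

The tax drives a wedge P_b - P_s = 3. Substituting P_s = P_b - 3 into supply: Qs = 4272.1 + 2.5P_b.
Set Qd = Qs: 4315.6 - 3.5P_b = 4272.1 + 2.5P_b, so 43.5 = 6P_b and P_b = 7.25.
Then P_s = 7.25 - 3 = 4.25 and Q = 4315.6 - 3.5(7.25) = 4290.225.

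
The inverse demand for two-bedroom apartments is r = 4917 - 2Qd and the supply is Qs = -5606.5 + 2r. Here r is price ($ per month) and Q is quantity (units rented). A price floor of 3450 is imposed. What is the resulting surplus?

Rewriting in direct form: Qd = 2458.5 - 0.5r.
Evaluating both curves at the floor price 3450 gives Qd = 733.5, Qs = 1293.5.
Surplus = Qs - Qd = 1293.5 - 733.5 = 560.

Surplus = 560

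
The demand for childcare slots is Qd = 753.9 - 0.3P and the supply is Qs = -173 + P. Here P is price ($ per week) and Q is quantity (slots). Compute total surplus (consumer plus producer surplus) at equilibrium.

Total surplus = 631800

At equilibrium Qd = Qs, so 753.9 - 0.3P = -173 + P; collecting terms, 926.9 = 1.3P and P* = 713.
Substitute back: Q* = 753.9 - 0.3(713) = 540.
Demand choke price = 2513; supply choke price = 173. CS = ½(2513 - 713)(540) = 486000; PS = ½(713 - 173)(540) = 145800. Total surplus = 631800.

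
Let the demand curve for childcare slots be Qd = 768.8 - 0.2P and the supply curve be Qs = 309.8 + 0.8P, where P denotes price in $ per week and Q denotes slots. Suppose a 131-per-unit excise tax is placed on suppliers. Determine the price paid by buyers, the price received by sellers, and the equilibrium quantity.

Suppliers keep P_s = P_b - 131 per unit, so supply in terms of the buyer price is Qs = 205 + 0.8P_b.
Market clearing requires 768.8 - 0.2P_b = 205 + 0.8P_b; hence 563.8 = P_b and P_b = 563.8.
Then P_s = 563.8 - 131 = 432.8 and Q = 768.8 - 0.2(563.8) = 656.04.

P_b = 563.8, P_s = 432.8, Q = 656.04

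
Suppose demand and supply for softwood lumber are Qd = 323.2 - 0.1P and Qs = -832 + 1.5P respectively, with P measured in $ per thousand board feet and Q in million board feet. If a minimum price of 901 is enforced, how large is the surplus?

Surplus = 286.4

Evaluating both curves at the floor price 901 gives Qd = 233.1, Qs = 519.5.
Surplus = Qs - Qd = 519.5 - 233.1 = 286.4.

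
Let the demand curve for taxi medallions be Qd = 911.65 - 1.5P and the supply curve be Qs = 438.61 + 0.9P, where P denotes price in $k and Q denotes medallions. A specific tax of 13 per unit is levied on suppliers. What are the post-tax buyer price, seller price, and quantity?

Suppliers keep P_s = P_b - 13 per unit, so supply in terms of the buyer price is Qs = 426.91 + 0.9P_b.
Market clearing requires 911.65 - 1.5P_b = 426.91 + 0.9P_b; hence 484.74 = 2.4P_b and P_b = 201.975.
Then P_s = 201.975 - 13 = 188.975 and Q = 911.65 - 1.5(201.975) = 608.6875.

P_b = 201.975, P_s = 188.975, Q = 608.6875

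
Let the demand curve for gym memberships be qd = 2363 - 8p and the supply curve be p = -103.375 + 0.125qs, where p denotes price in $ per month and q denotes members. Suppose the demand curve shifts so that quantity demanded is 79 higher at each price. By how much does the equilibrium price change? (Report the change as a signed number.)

Δp = 4.9375

Inverting to quantity form: qs = 827 + 8p.
Equating demand and supply, 2363 - 8p = 827 + 8p gives 16p = 1536, so p* = 96.
Substitute back: q* = 2363 - 8(96) = 1595.
After the shift, demand is qd = 2442 - 8p.
The new intersection has 1615 = 16p, i.e. p = 100.9375, q = 1634.5.
Δp = 100.9375 - 96 = 4.9375.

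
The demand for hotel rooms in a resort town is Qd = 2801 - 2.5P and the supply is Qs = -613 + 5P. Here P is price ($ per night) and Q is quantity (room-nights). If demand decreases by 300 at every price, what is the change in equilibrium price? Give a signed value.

ΔP = -40

Equating demand and supply, 2801 - 2.5P = -613 + 5P gives 7.5P = 3414, so P* = 455.2.
From the demand curve, Q* = 2801 - 2.5(455.2) = 1663.
After the shift, demand is Qd = 2501 - 2.5P.
Re-solving, 7.5P = 3114 gives P = 415.2 and Q = 1463.
ΔP = 415.2 - 455.2 = -40.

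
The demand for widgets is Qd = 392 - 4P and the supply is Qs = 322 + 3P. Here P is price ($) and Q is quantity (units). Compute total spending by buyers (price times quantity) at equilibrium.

Total spending by buyers = 3520

Set Qd = Qs: 392 - 4P = 322 + 3P, so 70 = 7P and P* = 10.
Substitute back: Q* = 392 - 4(10) = 352.
Total spending by buyers = P* × Q* = 10 × 352 = 3520.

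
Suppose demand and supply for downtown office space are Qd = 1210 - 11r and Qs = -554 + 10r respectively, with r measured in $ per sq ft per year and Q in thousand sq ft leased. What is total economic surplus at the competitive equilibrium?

The market clears where 1210 - 11r = -554 + 10r. Rearranging, 21r = 1764, hence r* = 84.
Then Q* = 1210 - 11(84) = 286.
Demand choke price = 110; supply choke price = 55.4. CS = ½(110 - 84)(286) = 3718; PS = ½(84 - 55.4)(286) = 4089.8. Total surplus = 7807.8.

Total surplus = 7807.8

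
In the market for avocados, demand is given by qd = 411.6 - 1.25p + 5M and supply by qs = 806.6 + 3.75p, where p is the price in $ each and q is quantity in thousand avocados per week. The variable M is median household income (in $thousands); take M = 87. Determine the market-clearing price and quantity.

With M = 87, demand is qd = 846.6 - 1.25p.
At equilibrium qd = qs, so 846.6 - 1.25p = 806.6 + 3.75p; collecting terms, 40 = 5p and p* = 8.
Substitute back: q* = 846.6 - 1.25(8) = 836.6.

p* = 8, q* = 836.6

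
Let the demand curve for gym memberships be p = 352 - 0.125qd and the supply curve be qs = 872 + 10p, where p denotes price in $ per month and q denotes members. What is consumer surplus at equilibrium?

Consumer surplus = 238144

Inverting to quantity form: qd = 2816 - 8p.
Set qd = qs: 2816 - 8p = 872 + 10p, so 1944 = 18p and p* = 108.
From the demand curve, q* = 2816 - 8(108) = 1952.
Demand choke price (qd = 0): p = 2816/8 = 352. Consumer surplus = ½ × (352 - 108) × 1952 = 238144.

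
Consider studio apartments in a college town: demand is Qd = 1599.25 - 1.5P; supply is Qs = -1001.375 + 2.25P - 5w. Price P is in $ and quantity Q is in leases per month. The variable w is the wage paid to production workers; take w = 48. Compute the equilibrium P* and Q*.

With w = 48, supply is Qs = -1241.375 + 2.25P.
The market clears where 1599.25 - 1.5P = -1241.375 + 2.25P. Rearranging, 3.75P = 2840.625, hence P* = 757.5.
Plugging P* into demand: Q* = 1599.25 - 1.5(757.5) = 463.

P* = 757.5, Q* = 463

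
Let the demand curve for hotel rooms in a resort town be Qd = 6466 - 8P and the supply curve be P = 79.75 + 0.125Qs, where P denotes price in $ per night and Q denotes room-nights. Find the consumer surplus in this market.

Rewriting in direct form: Qs = -638 + 8P.
Equating demand and supply, 6466 - 8P = -638 + 8P gives 16P = 7104, so P* = 444.
Substitute back: Q* = 6466 - 8(444) = 2914.
Demand choke price (Qd = 0): P = 6466/8 = 808.25. Consumer surplus = ½ × (808.25 - 444) × 2914 = 530712.25.

Consumer surplus = 530712.25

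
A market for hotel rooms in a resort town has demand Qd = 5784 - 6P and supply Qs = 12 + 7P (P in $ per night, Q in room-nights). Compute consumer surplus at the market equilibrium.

Consumer surplus = 811200

At equilibrium Qd = Qs, so 5784 - 6P = 12 + 7P; collecting terms, 5772 = 13P and P* = 444.
Substitute back: Q* = 5784 - 6(444) = 3120.
Demand choke price (Qd = 0): P = 5784/6 = 964. Consumer surplus = ½ × (964 - 444) × 3120 = 811200.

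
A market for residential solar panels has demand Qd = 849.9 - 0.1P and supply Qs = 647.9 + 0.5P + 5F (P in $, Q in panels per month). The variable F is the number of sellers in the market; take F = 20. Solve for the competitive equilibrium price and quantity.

With F = 20, supply is Qs = 747.9 + 0.5P.
The market clears where 849.9 - 0.1P = 747.9 + 0.5P. Rearranging, 0.6P = 102, hence P* = 170.
Plugging P* into demand: Q* = 849.9 - 0.1(170) = 832.9.

P* = 170, Q* = 832.9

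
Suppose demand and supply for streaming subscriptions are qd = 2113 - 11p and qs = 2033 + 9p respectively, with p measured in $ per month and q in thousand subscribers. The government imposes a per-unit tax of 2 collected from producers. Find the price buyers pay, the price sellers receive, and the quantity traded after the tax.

p_b = 4.9, p_s = 2.9, q = 2059.1

Producers keep p_s = p_b - 2 per unit, so supply in terms of the buyer price is qs = 2015 + 9p_b.
Set qd = qs: 2113 - 11p_b = 2015 + 9p_b, so 98 = 20p_b and p_b = 4.9.
Then p_s = 4.9 - 2 = 2.9 and q = 2113 - 11(4.9) = 2059.1.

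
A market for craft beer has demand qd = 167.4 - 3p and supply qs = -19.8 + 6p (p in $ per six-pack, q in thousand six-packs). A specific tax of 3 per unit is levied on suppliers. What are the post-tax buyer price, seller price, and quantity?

p_b = 22.8, p_s = 19.8, q = 99

Suppliers keep p_s = p_b - 3 per unit, so supply in terms of the buyer price is qs = -37.8 + 6p_b.
Set qd = qs: 167.4 - 3p_b = -37.8 + 6p_b, so 205.2 = 9p_b and p_b = 22.8.
Then p_s = 22.8 - 3 = 19.8 and q = 167.4 - 3(22.8) = 99.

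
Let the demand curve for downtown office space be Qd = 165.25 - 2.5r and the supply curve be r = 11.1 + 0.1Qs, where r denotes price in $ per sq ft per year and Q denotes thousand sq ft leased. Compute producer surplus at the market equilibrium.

In direct form, Qs = -111 + 10r.
At equilibrium Qd = Qs, so 165.25 - 2.5r = -111 + 10r; collecting terms, 276.25 = 12.5r and r* = 22.1.
From the demand curve, Q* = 165.25 - 2.5(22.1) = 110.
Supply choke price (Qs = 0): r = 11.1. Producer surplus = ½ × (22.1 - 11.1) × 110 = 605.

Producer surplus = 605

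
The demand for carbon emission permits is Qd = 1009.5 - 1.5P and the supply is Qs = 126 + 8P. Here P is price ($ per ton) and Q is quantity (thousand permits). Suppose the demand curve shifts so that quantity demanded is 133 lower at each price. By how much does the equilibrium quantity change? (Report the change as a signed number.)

ΔQ = -112

Equating demand and supply, 1009.5 - 1.5P = 126 + 8P gives 9.5P = 883.5, so P* = 93.
Then Q* = 1009.5 - 1.5(93) = 870.
After the shift, demand is Qd = 876.5 - 1.5P.
The new intersection has 750.5 = 9.5P, i.e. P = 79, Q = 758.
ΔQ = 758 - 870 = -112.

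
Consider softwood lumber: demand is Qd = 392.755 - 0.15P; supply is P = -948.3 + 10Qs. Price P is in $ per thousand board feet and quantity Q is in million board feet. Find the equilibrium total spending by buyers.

Total spending by buyers = 255023.8

Rewriting in direct form: Qs = 94.83 + 0.1P.
Equating demand and supply, 392.755 - 0.15P = 94.83 + 0.1P gives 0.25P = 297.925, so P* = 1191.7.
Plugging P* into demand: Q* = 392.755 - 0.15(1191.7) = 214.
Total spending by buyers = P* × Q* = 1191.7 × 214 = 255023.8.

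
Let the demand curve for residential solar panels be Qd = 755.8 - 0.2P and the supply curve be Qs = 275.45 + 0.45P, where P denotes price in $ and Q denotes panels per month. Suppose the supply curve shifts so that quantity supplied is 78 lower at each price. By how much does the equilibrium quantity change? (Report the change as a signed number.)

ΔQ = -24

At equilibrium Qd = Qs, so 755.8 - 0.2P = 275.45 + 0.45P; collecting terms, 480.35 = 0.65P and P* = 739.
Plugging P* into demand: Q* = 755.8 - 0.2(739) = 608.
After the shift, supply is Qs = 197.45 + 0.45P.
New equilibrium: 558.35 = 0.65P, so P = 859 and Q = 584.
ΔQ = 584 - 608 = -24.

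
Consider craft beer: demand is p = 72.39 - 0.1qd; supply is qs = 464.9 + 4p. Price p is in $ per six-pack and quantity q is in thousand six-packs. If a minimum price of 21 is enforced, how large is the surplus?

Rewriting in direct form: qd = 723.9 - 10p.
Evaluating both curves at the floor price 21 gives qd = 513.9, qs = 548.9.
Surplus = qs - qd = 548.9 - 513.9 = 35.

Surplus = 35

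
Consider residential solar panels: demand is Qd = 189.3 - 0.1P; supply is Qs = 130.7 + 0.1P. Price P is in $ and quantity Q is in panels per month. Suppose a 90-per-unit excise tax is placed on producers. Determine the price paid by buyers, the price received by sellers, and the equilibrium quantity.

P_b = 338, P_s = 248, Q = 155.5

With a tax of 90 on producers, they supply based on the net price P_s = P_b - 90, so Qs = 121.7 + 0.1P_b.
Set Qd = Qs: 189.3 - 0.1P_b = 121.7 + 0.1P_b, so 67.6 = 0.2P_b and P_b = 338.
So P_s = 248 and the quantity traded is Q = 189.3 - 0.1(338) = 155.5.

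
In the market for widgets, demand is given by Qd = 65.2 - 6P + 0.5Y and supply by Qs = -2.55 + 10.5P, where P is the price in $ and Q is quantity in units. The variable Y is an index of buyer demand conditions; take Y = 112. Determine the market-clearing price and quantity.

P* = 7.5, Q* = 76.2

With Y = 112, demand is Qd = 121.2 - 6P.
The market clears where 121.2 - 6P = -2.55 + 10.5P. Rearranging, 16.5P = 123.75, hence P* = 7.5.
From the demand curve, Q* = 121.2 - 6(7.5) = 76.2.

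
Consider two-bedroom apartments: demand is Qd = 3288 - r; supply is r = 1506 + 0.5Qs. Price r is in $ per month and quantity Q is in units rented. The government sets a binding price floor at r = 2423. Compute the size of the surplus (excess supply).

Solving each curve for Q: Qs = -3012 + 2r.
Evaluating both curves at the floor price 2423 gives Qd = 865, Qs = 1834.
Surplus = Qs - Qd = 1834 - 865 = 969.

Surplus = 969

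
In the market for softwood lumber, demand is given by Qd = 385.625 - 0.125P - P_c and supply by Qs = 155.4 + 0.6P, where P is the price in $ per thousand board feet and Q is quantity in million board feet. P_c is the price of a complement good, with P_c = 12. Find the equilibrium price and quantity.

With P_c = 12, demand is Qd = 373.625 - 0.125P.
Equating demand and supply, 373.625 - 0.125P = 155.4 + 0.6P gives 0.725P = 218.225, so P* = 301.
Then Q* = 373.625 - 0.125(301) = 336.

P* = 301, Q* = 336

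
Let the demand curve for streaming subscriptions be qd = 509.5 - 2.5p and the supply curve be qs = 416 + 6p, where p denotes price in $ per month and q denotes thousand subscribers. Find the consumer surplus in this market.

Consumer surplus = 46464.8

Set qd = qs: 509.5 - 2.5p = 416 + 6p, so 93.5 = 8.5p and p* = 11.
From the demand curve, q* = 509.5 - 2.5(11) = 482.
Demand choke price (qd = 0): p = 509.5/2.5 = 203.8. Consumer surplus = ½ × (203.8 - 11) × 482 = 46464.8.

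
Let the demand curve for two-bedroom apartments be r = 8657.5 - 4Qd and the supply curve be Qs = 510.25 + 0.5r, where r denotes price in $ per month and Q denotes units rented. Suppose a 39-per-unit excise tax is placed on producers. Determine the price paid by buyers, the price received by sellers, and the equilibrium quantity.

r_b = 2231.5, r_s = 2192.5, Q = 1606.5

In direct form, Qd = 2164.375 - 0.25r.
The tax drives a wedge r_b - r_s = 39. Substituting r_s = r_b - 39 into supply: Qs = 490.75 + 0.5r_b.
Market clearing requires 2164.375 - 0.25r_b = 490.75 + 0.5r_b; hence 1673.625 = 0.75r_b and r_b = 2231.5.
Then r_s = 2231.5 - 39 = 2192.5 and Q = 2164.375 - 0.25(2231.5) = 1606.5.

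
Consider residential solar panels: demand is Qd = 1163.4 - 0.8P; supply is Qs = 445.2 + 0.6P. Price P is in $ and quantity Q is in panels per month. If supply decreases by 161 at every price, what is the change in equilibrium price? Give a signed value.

Set Qd = Qs: 1163.4 - 0.8P = 445.2 + 0.6P, so 718.2 = 1.4P and P* = 513.
Then Q* = 1163.4 - 0.8(513) = 753.
After the shift, supply is Qs = 284.2 + 0.6P.
The new intersection has 879.2 = 1.4P, i.e. P = 628, Q = 661.
ΔP = 628 - 513 = 115.

ΔP = 115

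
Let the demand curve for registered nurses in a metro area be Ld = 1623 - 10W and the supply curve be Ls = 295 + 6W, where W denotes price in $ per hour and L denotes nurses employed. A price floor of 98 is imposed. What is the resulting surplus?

Evaluating both curves at the floor price 98 gives Ld = 643, Ls = 883.
Surplus = Ls - Ld = 883 - 643 = 240.

Surplus = 240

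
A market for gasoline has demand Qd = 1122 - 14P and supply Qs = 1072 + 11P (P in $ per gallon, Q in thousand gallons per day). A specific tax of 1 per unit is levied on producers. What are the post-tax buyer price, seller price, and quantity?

P_b = 2.44, P_s = 1.44, Q = 1087.84

Producers keep P_s = P_b - 1 per unit, so supply in terms of the buyer price is Qs = 1061 + 11P_b.
Equate demand and the shifted supply: 1122 - 14P_b = 1061 + 11P_b, giving 25P_b = 61, so P_b = 2.44.
So P_s = 1.44 and the quantity traded is Q = 1122 - 14(2.44) = 1087.84.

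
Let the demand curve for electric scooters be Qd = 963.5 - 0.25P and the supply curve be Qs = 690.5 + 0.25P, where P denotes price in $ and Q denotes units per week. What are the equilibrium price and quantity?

P* = 546, Q* = 827

The market clears where 963.5 - 0.25P = 690.5 + 0.25P. Rearranging, 0.5P = 273, hence P* = 546.
Then Q* = 963.5 - 0.25(546) = 827.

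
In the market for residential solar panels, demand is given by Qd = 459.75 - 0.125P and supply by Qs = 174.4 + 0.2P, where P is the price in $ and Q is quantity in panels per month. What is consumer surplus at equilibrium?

Consumer surplus = 490000

Equating demand and supply, 459.75 - 0.125P = 174.4 + 0.2P gives 0.325P = 285.35, so P* = 878.
Then Q* = 459.75 - 0.125(878) = 350.
Demand choke price (Qd = 0): P = 459.75/0.125 = 3678. Consumer surplus = ½ × (3678 - 878) × 350 = 490000.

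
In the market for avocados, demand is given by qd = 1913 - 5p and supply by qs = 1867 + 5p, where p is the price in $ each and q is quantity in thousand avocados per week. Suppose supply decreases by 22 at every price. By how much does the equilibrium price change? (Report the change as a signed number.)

Δp = 2.2

Equating demand and supply, 1913 - 5p = 1867 + 5p gives 10p = 46, so p* = 4.6.
Then q* = 1913 - 5(4.6) = 1890.
After the shift, supply is qs = 1845 + 5p.
New equilibrium: 68 = 10p, so p = 6.8 and q = 1879.
Δp = 6.8 - 4.6 = 2.2.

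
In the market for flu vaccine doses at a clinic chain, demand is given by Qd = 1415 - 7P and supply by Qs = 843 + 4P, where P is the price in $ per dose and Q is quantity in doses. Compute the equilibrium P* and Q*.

P* = 52, Q* = 1051

The market clears where 1415 - 7P = 843 + 4P. Rearranging, 11P = 572, hence P* = 52.
Substitute back: Q* = 1415 - 7(52) = 1051.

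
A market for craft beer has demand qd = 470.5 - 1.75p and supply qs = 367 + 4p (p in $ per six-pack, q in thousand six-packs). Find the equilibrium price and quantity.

The market clears where 470.5 - 1.75p = 367 + 4p. Rearranging, 5.75p = 103.5, hence p* = 18.
Substitute back: q* = 470.5 - 1.75(18) = 439.

p* = 18, q* = 439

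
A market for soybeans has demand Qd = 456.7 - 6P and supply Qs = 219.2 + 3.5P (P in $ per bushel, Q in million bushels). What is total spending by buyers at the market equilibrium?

Total spending by buyers = 7667.5

Equating demand and supply, 456.7 - 6P = 219.2 + 3.5P gives 9.5P = 237.5, so P* = 25.
Substitute back: Q* = 456.7 - 6(25) = 306.7.
Total spending by buyers = P* × Q* = 25 × 306.7 = 7667.5.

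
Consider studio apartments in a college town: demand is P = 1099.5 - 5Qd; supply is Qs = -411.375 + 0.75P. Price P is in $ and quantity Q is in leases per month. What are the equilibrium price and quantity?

Rewriting in direct form: Qd = 219.9 - 0.2P.
The market clears where 219.9 - 0.2P = -411.375 + 0.75P. Rearranging, 0.95P = 631.275, hence P* = 664.5.
Plugging P* into demand: Q* = 219.9 - 0.2(664.5) = 87.

P* = 664.5, Q* = 87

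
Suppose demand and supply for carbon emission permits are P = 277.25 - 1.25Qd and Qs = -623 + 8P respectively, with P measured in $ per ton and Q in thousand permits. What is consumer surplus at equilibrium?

In direct form, Qd = 221.8 - 0.8P.
The market clears where 221.8 - 0.8P = -623 + 8P. Rearranging, 8.8P = 844.8, hence P* = 96.
Plugging P* into demand: Q* = 221.8 - 0.8(96) = 145.
Demand choke price (Qd = 0): P = 221.8/0.8 = 277.25. Consumer surplus = ½ × (277.25 - 96) × 145 = 13140.625.

Consumer surplus = 13140.625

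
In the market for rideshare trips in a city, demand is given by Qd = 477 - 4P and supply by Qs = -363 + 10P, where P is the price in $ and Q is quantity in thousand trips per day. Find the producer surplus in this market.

Producer surplus = 2808.45

At equilibrium Qd = Qs, so 477 - 4P = -363 + 10P; collecting terms, 840 = 14P and P* = 60.
Plugging P* into demand: Q* = 477 - 4(60) = 237.
Supply choke price (Qs = 0): P = 36.3. Producer surplus = ½ × (60 - 36.3) × 237 = 2808.45.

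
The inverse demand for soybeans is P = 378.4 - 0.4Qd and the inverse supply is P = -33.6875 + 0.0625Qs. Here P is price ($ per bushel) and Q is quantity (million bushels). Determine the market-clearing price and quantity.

Inverting to quantity form: Qd = 946 - 2.5P and Qs = 539 + 16P.
Equating demand and supply, 946 - 2.5P = 539 + 16P gives 18.5P = 407, so P* = 22.
Substitute back: Q* = 946 - 2.5(22) = 891.

P* = 22, Q* = 891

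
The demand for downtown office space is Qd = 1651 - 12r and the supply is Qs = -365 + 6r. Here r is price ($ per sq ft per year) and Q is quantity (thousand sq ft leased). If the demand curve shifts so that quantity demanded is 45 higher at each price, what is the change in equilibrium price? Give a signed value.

The market clears where 1651 - 12r = -365 + 6r. Rearranging, 18r = 2016, hence r* = 112.
From the demand curve, Q* = 1651 - 12(112) = 307.
After the shift, demand is Qd = 1696 - 12r.
New equilibrium: 2061 = 18r, so r = 114.5 and Q = 322.
Δr = 114.5 - 112 = 2.5.

Δr = 2.5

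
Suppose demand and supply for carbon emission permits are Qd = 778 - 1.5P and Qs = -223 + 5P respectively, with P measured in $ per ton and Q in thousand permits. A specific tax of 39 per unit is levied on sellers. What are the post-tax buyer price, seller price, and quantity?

The tax drives a wedge P_b - P_s = 39. Substituting P_s = P_b - 39 into supply: Qs = -418 + 5P_b.
Set Qd = Qs: 778 - 1.5P_b = -418 + 5P_b, so 1196 = 6.5P_b and P_b = 184.
Then P_s = 184 - 39 = 145 and Q = 778 - 1.5(184) = 502.

P_b = 184, P_s = 145, Q = 502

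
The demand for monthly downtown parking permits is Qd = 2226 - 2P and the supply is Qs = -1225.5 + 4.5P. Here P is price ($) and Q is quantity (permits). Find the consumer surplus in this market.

Consumer surplus = 338724

The market clears where 2226 - 2P = -1225.5 + 4.5P. Rearranging, 6.5P = 3451.5, hence P* = 531.
Plugging P* into demand: Q* = 2226 - 2(531) = 1164.
Demand choke price (Qd = 0): P = 2226/2 = 1113. Consumer surplus = ½ × (1113 - 531) × 1164 = 338724.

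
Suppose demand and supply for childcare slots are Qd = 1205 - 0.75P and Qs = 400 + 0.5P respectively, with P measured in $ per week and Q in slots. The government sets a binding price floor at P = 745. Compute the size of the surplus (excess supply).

Surplus = 126.25

At P = 745: Qd = 646.25 and Qs = 772.5.
Surplus = Qs - Qd = 772.5 - 646.25 = 126.25.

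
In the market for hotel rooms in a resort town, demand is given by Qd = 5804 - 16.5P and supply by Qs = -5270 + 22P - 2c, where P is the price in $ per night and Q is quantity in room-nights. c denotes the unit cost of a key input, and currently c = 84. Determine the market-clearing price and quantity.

P* = 292, Q* = 986

With c = 84, supply is Qs = -5438 + 22P.
At equilibrium Qd = Qs, so 5804 - 16.5P = -5438 + 22P; collecting terms, 11242 = 38.5P and P* = 292.
Then Q* = 5804 - 16.5(292) = 986.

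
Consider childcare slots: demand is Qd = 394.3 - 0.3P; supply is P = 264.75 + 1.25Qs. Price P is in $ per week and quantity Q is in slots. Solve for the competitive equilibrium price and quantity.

P* = 551, Q* = 229

Rewriting in direct form: Qs = -211.8 + 0.8P.
Equating demand and supply, 394.3 - 0.3P = -211.8 + 0.8P gives 1.1P = 606.1, so P* = 551.
Substitute back: Q* = 394.3 - 0.3(551) = 229.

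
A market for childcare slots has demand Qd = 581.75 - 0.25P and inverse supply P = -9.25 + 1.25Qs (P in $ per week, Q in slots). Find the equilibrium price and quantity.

P* = 547, Q* = 445

Inverting to quantity form: Qs = 7.4 + 0.8P.
Equating demand and supply, 581.75 - 0.25P = 7.4 + 0.8P gives 1.05P = 574.35, so P* = 547.
Plugging P* into demand: Q* = 581.75 - 0.25(547) = 445.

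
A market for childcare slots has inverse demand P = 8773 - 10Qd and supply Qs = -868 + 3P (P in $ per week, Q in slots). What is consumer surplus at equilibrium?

Consumer surplus = 3370205

Solving each curve for Q: Qd = 877.3 - 0.1P.
The market clears where 877.3 - 0.1P = -868 + 3P. Rearranging, 3.1P = 1745.3, hence P* = 563.
From the demand curve, Q* = 877.3 - 0.1(563) = 821.
Demand choke price (Qd = 0): P = 877.3/0.1 = 8773. Consumer surplus = ½ × (8773 - 563) × 821 = 3370205.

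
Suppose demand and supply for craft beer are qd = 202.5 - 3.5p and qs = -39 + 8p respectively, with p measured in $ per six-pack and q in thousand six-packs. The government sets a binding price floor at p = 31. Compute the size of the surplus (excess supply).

Surplus = 115

Evaluating both curves at the floor price 31 gives qd = 94, qs = 209.
Surplus = qs - qd = 209 - 94 = 115.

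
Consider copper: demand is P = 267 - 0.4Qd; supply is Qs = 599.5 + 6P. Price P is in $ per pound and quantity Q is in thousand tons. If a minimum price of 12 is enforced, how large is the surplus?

Surplus = 34

Inverting to quantity form: Qd = 667.5 - 2.5P.
With P fixed at 12, quantity demanded is 637.5 and quantity supplied is 671.5.
Surplus = Qs - Qd = 671.5 - 637.5 = 34.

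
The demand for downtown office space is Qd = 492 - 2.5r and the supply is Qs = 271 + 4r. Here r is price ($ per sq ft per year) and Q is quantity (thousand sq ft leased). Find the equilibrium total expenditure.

At equilibrium Qd = Qs, so 492 - 2.5r = 271 + 4r; collecting terms, 221 = 6.5r and r* = 34.
Plugging r* into demand: Q* = 492 - 2.5(34) = 407.
Total expenditure = r* × Q* = 34 × 407 = 13838.

Total expenditure = 13838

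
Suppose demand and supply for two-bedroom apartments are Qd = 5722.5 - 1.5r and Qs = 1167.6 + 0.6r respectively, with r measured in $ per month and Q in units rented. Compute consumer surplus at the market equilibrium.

Consumer surplus = 2031987

The market clears where 5722.5 - 1.5r = 1167.6 + 0.6r. Rearranging, 2.1r = 4554.9, hence r* = 2169.
Plugging r* into demand: Q* = 5722.5 - 1.5(2169) = 2469.
Demand choke price (Qd = 0): r = 5722.5/1.5 = 3815. Consumer surplus = ½ × (3815 - 2169) × 2469 = 2031987.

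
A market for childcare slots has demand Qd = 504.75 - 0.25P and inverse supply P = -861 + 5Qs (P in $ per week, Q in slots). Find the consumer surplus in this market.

In direct form, Qs = 172.2 + 0.2P.
Set Qd = Qs: 504.75 - 0.25P = 172.2 + 0.2P, so 332.55 = 0.45P and P* = 739.
Plugging P* into demand: Q* = 504.75 - 0.25(739) = 320.
Demand choke price (Qd = 0): P = 504.75/0.25 = 2019. Consumer surplus = ½ × (2019 - 739) × 320 = 204800.

Consumer surplus = 204800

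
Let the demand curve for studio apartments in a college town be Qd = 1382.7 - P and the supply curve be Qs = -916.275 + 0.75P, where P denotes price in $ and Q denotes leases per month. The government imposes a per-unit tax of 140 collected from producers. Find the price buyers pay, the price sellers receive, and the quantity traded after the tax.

With a tax of 140 on producers, they supply based on the net price P_s = P_b - 140, so Qs = -1021.275 + 0.75P_b.
Equate demand and the shifted supply: 1382.7 - P_b = -1021.275 + 0.75P_b, giving 1.75P_b = 2403.975, so P_b = 1373.7.
So P_s = 1233.7 and the quantity traded is Q = 1382.7 - 1373.7 = 9.

P_b = 1373.7, P_s = 1233.7, Q = 9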